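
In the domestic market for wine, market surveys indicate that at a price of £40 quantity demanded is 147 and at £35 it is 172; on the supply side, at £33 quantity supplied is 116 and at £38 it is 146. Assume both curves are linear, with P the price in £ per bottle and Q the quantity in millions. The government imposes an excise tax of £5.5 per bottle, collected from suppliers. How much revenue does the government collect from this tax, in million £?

Tax revenue = £753.5 million.

Demand slope: (172 − 147)/(35 − 40) = -5, so Qd = 347 − 5P.
Supply slope: (146 − 116)/(38 − 33) = 6, so Qs = 6P − 82.
Without the tax, 347 − 5P = 6P − 82 gives 11P = 429, so P* = £39 and Q* = 152.
With the tax collected from suppliers, supply shifts: Qs = 6(P − 5.5) − 82.
New equilibrium: buyers pay £42, suppliers receive £36.5, Q = 137. (Wedge: Pb − Ps = 5.5.)
Revenue = t · Q = 5.5 · 137 = £753.5.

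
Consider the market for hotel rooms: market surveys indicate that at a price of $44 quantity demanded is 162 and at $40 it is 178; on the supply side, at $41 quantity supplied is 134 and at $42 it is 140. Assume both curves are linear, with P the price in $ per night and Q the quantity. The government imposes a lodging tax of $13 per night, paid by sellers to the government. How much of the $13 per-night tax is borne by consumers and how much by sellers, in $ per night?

Demand slope: (178 − 162)/(40 − 44) = -4, so Qd = 338 − 4P.
Supply slope: (140 − 134)/(42 − 41) = 6, so Qs = 6P − 112.
Before the tax: set 338 − 4P = 6P − 112 → P* = $45, Q* = 158.
With the tax collected from sellers, supply shifts: Qs = 6(P − 13) − 112.
Solving gives Q = 126.8 with consumers paying $52.8 and sellers receiving $39.8 (the $13 wedge).
Burden on consumers: $7.8; on sellers: $5.2. (They sum to $13.)
The less price-elastic side of the market bears the larger share of a per-unit tax.

Consumers bear $7.8 per night; sellers bear $5.2 per night.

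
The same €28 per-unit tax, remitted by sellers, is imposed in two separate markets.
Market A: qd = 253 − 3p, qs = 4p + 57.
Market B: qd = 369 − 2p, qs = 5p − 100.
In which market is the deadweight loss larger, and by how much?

Market A, by €112.

Market A: pre-tax p* = €28, q* = 169; post-tax q = 121; deadweight loss = €672.
Market B: pre-tax p* = €67, q* = 235; post-tax q = 195; deadweight loss = €560.
Difference: €672 vs €560 → market A is larger by €112.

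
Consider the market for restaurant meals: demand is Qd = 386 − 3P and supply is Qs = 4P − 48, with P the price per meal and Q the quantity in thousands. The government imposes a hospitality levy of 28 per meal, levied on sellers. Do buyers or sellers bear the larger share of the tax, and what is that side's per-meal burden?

Without the tax, 386 − 3P = 4P − 48 gives 7P = 434, so P* = 62 and Q* = 200.
With the tax collected from sellers, supply shifts: Qs = 4(P − 28) − 48.
Solving gives Q = 152 with buyers paying 78 and sellers receiving 50 (the 28 wedge).
Per-meal burden: buyers 16, sellers 12.
Buyers take the larger share because demand is less price-elastic here (demand slope 3 vs supply slope 4).

Buyers bear the larger share: 16 per meal.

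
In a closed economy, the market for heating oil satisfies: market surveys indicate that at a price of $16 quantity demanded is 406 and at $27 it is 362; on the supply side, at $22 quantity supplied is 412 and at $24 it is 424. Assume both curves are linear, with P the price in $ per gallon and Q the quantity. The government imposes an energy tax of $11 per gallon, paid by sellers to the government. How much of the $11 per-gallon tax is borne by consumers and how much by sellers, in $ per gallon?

Demand slope: (362 − 406)/(27 − 16) = -4, so Qd = 470 − 4P.
Supply slope: (424 − 412)/(24 − 22) = 6, so Qs = 6P + 280.
Before the tax: set 470 − 4P = 6P + 280 → P* = $19, Q* = 394.
With the tax collected from sellers, supply shifts: Qs = 6(P − 11) + 280.
New equilibrium: consumers pay $25.6, sellers receive $14.6, Q = 367.6. (Wedge: Pb − Ps = 11.)
Burden on consumers: $6.6; on sellers: $4.4. (They sum to $11.)
The less price-elastic side of the market bears the larger share of a per-unit tax.

Consumers bear $6.6 per gallon; sellers bear $4.4 per gallon.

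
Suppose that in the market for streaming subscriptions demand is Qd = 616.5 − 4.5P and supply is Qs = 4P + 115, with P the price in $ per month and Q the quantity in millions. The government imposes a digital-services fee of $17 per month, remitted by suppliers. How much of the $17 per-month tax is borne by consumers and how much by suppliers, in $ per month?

Without the tax, 616.5 − 4.5P = 4P + 115 gives 8.5P = 501.5, so P* = $59 and Q* = 351.
With the tax collected from suppliers, supply shifts: Qs = 4(P − 17) + 115.
New equilibrium: consumers pay $67, suppliers receive $50, Q = 315. (Wedge: Pb − Ps = 17.)
Burden on consumers: $8; on suppliers: $9. (They sum to $17.)
The less price-elastic side of the market bears the larger share of a per-unit tax.

Consumers bear $8 per month; suppliers bear $9 per month.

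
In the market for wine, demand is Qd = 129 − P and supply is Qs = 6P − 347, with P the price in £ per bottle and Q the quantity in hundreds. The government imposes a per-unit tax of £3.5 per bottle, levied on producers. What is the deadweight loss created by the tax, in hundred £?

Without the tax, 129 − P = 6P − 347 gives 7P = 476, so P* = £68 and Q* = 61.
With the tax collected from producers, supply shifts: Qs = 6(P − 3.5) − 347.
Solving gives Q = 58 with consumers paying £71 and producers receiving £67.5 (the £3.5 wedge).
Quantity falls by |ΔQ| = |61 − 58| = 3.
DWL = ½ · t · |ΔQ| = ½ · 3.5 · 3 = £5.25.

Deadweight loss = £5.25 hundred.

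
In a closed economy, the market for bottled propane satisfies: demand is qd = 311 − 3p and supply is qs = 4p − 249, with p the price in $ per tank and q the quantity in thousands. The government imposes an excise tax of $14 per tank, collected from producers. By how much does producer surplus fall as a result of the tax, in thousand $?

Producer surplus falls by $354 thousand.

Without the tax, 311 − 3p = 4p − 249 gives 7p = 560, so p* = $80 and q* = 71.
With the tax collected from producers, supply shifts: qs = 4(p − 14) − 249.
Solving gives q = 47 with consumers paying $88 and producers receiving $74 (the $14 wedge).
ΔPS is the trapezoid between Q = 47 and Q = 71 of height $6: ½ · (71 + 47) · 6 = $354.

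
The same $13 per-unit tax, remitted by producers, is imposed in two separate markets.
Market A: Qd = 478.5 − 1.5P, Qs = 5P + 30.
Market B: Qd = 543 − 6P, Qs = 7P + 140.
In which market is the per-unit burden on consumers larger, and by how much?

Market A: pre-tax P* = $69, Q* = 375; post-tax Q = 360; per-unit burden on consumers = $10.
Market B: pre-tax P* = $31, Q* = 357; post-tax Q = 315; per-unit burden on consumers = $7.
Difference: $10 vs $7 → market A is larger by $3.

Market A, by $3.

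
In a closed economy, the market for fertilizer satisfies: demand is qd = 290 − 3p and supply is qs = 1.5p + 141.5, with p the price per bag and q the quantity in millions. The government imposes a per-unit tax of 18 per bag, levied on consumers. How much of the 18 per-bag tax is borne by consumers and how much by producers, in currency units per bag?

Before the tax: set 290 − 3p = 1.5p + 141.5 → p* = 33, q* = 191.
With the tax collected from consumers, demand (in seller-price terms) shifts: qd = 290 − 3(p + 18).
Solving gives q = 173 with consumers paying 39 and producers receiving 21 (the 18 wedge).
Burden on consumers: 6; on producers: 12. (They sum to 18.)

Consumers bear 6 per bag; producers bear 12 per bag.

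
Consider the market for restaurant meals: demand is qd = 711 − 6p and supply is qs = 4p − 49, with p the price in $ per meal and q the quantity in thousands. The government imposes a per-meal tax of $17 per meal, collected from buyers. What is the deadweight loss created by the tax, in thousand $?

Before the tax: set 711 − 6p = 4p − 49 → p* = $76, q* = 255.
With the tax collected from buyers, demand (in seller-price terms) shifts: qd = 711 − 6(p + 17).
New equilibrium: buyers pay $82.8, producers receive $65.8, q = 214.2. (Wedge: pb − ps = 17.)
Quantity falls by |ΔQ| = |255 − 214.2| = 40.8.
DWL = ½ · t · |ΔQ| = ½ · 17 · 40.8 = $346.8.

Deadweight loss = $346.8 thousand.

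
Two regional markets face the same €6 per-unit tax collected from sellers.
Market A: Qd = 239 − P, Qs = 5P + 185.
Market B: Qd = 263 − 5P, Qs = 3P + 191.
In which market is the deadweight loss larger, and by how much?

Market B, by €18.75.

Market A: pre-tax P* = €9, Q* = 230; post-tax Q = 225; deadweight loss = €15.
Market B: pre-tax P* = €9, Q* = 218; post-tax Q = 206.75; deadweight loss = €33.75.
Difference: €15 vs €33.75 → market B is larger by €18.75.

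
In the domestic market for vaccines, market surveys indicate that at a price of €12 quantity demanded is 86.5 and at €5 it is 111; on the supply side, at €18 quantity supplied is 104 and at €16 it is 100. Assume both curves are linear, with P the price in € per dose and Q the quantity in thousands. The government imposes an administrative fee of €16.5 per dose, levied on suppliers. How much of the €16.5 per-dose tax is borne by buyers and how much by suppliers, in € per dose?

Demand slope: (111 − 86.5)/(5 − 12) = -3.5, so Qd = 128.5 − 3.5P.
Supply slope: (100 − 104)/(16 − 18) = 2, so Qs = 2P + 68.
Before the tax: set 128.5 − 3.5P = 2P + 68 → P* = €11, Q* = 90.
With the tax collected from suppliers, supply shifts: Qs = 2(P − 16.5) + 68.
Solving gives Q = 69 with buyers paying €17 and suppliers receiving €0.5 (the €16.5 wedge).
Burden on buyers: €6; on suppliers: €10.5. (They sum to €16.5.)

Buyers bear €6 per dose; suppliers bear €10.5 per dose.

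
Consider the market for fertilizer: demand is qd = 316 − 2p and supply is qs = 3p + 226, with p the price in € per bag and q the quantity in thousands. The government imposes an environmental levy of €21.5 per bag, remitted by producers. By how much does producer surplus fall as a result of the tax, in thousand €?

Producer surplus falls by €2297.06 thousand.

Without the tax, 316 − 2p = 3p + 226 gives 5p = 90, so p* = €18 and q* = 280.
With the tax collected from producers, supply shifts: qs = 3(p − 21.5) + 226.
New equilibrium: consumers pay €30.9, producers receive €9.4, q = 254.2. (Wedge: pb − ps = 21.5.)
ΔPS is the trapezoid between Q = 254.2 and Q = 280 of height €8.6: ½ · (280 + 254.2) · 8.6 = €2297.06.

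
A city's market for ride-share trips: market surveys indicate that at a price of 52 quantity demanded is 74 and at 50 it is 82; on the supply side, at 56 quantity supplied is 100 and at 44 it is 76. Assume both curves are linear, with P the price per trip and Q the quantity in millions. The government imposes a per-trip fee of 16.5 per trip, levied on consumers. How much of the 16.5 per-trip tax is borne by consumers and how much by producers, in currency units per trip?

Demand slope: (82 − 74)/(50 − 52) = -4, so Qd = 282 − 4P.
Supply slope: (76 − 100)/(44 − 56) = 2, so Qs = 2P − 12.
Without the tax, 282 − 4P = 2P − 12 gives 6P = 294, so P* = 49 and Q* = 86.
With the tax collected from consumers, demand (in seller-price terms) shifts: Qd = 282 − 4(P + 16.5).
Solving gives Q = 64 with consumers paying 54.5 and producers receiving 38 (the 16.5 wedge).
Burden on consumers: 5.5; on producers: 11. (They sum to 16.5.)

Consumers bear 5.5 per trip; producers bear 11 per trip.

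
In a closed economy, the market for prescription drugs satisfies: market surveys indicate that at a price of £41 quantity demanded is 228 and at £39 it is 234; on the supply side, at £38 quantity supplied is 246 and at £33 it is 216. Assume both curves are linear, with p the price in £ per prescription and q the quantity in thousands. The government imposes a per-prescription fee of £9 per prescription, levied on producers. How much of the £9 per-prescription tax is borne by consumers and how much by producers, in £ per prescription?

Consumers bear £6 per prescription; producers bear £3 per prescription.

Demand slope: (234 − 228)/(39 − 41) = -3, so qd = 351 − 3p.
Supply slope: (216 − 246)/(33 − 38) = 6, so qs = 6p + 18.
Without the tax, 351 − 3p = 6p + 18 gives 9p = 333, so p* = £37 and q* = 240.
With the tax collected from producers, supply shifts: qs = 6(p − 9) + 18.
Solving gives q = 222 with consumers paying £43 and producers receiving £34 (the £9 wedge).
Burden on consumers: £6; on producers: £3. (They sum to £9.)
The less price-elastic side of the market bears the larger share of a per-unit tax.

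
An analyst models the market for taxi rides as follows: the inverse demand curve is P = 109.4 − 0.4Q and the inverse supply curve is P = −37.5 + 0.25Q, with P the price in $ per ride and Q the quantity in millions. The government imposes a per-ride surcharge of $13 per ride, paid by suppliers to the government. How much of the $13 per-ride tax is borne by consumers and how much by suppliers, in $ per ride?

Inverting to Q(P) form: Qd = 273.5 − 2.5P; Qs = 4P + 150.
Before the tax: set 273.5 − 2.5P = 4P + 150 → P* = $19, Q* = 226.
With the tax collected from suppliers, supply shifts: Qs = 4(P − 13) + 150.
New equilibrium: consumers pay $27, suppliers receive $14, Q = 206. (Wedge: Pb − Ps = 13.)
Burden on consumers: $8; on suppliers: $5. (They sum to $13.)
The less price-elastic side of the market bears the larger share of a per-unit tax.

Consumers bear $8 per ride; suppliers bear $5 per ride.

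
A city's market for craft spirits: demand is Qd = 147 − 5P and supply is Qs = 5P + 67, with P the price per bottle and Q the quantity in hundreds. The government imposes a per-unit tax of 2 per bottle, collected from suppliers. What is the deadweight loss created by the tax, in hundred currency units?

Deadweight loss = 5 hundred.

Without the tax, 147 − 5P = 5P + 67 gives 10P = 80, so P* = 8 and Q* = 107.
With the tax collected from suppliers, supply shifts: Qs = 5(P − 2) + 67.
Solving gives Q = 102 with buyers paying 9 and suppliers receiving 7 (the 2 wedge).
Quantity falls by |ΔQ| = |107 − 102| = 5.
DWL = ½ · t · |ΔQ| = ½ · 2 · 5 = 5.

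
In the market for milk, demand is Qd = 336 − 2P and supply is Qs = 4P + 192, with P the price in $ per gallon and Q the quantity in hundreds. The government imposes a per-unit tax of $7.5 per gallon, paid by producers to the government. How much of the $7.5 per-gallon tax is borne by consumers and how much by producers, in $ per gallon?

Before the tax: set 336 − 2P = 4P + 192 → P* = $24, Q* = 288.
With the tax collected from producers, supply shifts: Qs = 4(P − 7.5) + 192.
New equilibrium: consumers pay $29, producers receive $21.5, Q = 278. (Wedge: Pb − Ps = 7.5.)
Burden on consumers: $5; on producers: $2.5. (They sum to $7.5.)

Consumers bear $5 per gallon; producers bear $2.5 per gallon.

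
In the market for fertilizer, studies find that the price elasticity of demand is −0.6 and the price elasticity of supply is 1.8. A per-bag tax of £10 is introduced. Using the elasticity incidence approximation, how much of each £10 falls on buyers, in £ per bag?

Buyers bear ≈ £7.5 per bag.

Incidence ratio: buyers' share ≈ εs / (εs + |εd|) = 1.8 / (1.8 + 0.6) = 0.75.
So buyers bear ≈ 0.75 × £10 = £7.5; producers bear £2.5.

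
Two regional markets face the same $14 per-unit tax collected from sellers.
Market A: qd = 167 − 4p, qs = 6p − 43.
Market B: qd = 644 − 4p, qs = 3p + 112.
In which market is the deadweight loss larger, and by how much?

Market A, by $67.2.

Market A: pre-tax p* = $21, q* = 83; post-tax q = 49.4; deadweight loss = $235.2.
Market B: pre-tax p* = $76, q* = 340; post-tax q = 316; deadweight loss = $168.
Difference: $235.2 vs $168 → market A is larger by $67.2.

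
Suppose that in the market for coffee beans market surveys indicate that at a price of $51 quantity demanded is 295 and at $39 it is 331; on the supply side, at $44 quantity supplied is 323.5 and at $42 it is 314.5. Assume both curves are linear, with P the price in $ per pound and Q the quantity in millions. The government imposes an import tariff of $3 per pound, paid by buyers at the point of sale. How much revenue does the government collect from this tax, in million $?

Demand slope: (331 − 295)/(39 − 51) = -3, so Qd = 448 − 3P.
Supply slope: (314.5 − 323.5)/(42 − 44) = 4.5, so Qs = 4.5P + 125.5.
Before the tax: set 448 − 3P = 4.5P + 125.5 → P* = $43, Q* = 319.
With the tax collected from buyers, demand (in seller-price terms) shifts: Qd = 448 − 3(P + 3).
Solving gives Q = 313.6 with buyers paying $44.8 and suppliers receiving $41.8 (the $3 wedge).
Revenue = t · Q = 3 · 313.6 = $940.8.

Tax revenue = $940.8 million.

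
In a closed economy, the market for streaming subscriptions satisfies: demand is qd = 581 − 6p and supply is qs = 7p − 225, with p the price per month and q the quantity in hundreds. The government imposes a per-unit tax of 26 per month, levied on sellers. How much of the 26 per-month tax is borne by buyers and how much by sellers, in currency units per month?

Buyers bear 14 per month; sellers bear 12 per month.

Without the tax, 581 − 6p = 7p − 225 gives 13p = 806, so p* = 62 and q* = 209.
With the tax collected from sellers, supply shifts: qs = 7(p − 26) − 225.
Solving gives q = 125 with buyers paying 76 and sellers receiving 50 (the 26 wedge).
Burden on buyers: 14; on sellers: 12. (They sum to 26.)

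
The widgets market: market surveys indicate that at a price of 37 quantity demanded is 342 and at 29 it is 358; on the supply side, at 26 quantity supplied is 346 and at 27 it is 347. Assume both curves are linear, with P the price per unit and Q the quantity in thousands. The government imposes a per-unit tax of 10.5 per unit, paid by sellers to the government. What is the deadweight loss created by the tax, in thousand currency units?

Deadweight loss = 36.75 thousand.

Demand slope: (358 − 342)/(29 − 37) = -2, so Qd = 416 − 2P.
Supply slope: (347 − 346)/(27 − 26) = 1, so Qs = P + 320.
Without the tax, 416 − 2P = P + 320 gives 3P = 96, so P* = 32 and Q* = 352.
With the tax collected from sellers, supply shifts: Qs = (P − 10.5) + 320.
New equilibrium: buyers pay 35.5, sellers receive 25, Q = 345. (Wedge: Pb − Ps = 10.5.)
Quantity falls by |ΔQ| = |352 − 345| = 7.
DWL = ½ · t · |ΔQ| = ½ · 10.5 · 7 = 36.75.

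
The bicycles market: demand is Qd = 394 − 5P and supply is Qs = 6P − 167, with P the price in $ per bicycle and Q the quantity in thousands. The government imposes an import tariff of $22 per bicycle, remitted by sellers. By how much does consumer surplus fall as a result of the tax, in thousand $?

Consumer surplus falls by $1308 thousand.

Before the tax: set 394 − 5P = 6P − 167 → P* = $51, Q* = 139.
With the tax collected from sellers, supply shifts: Qs = 6(P − 22) − 167.
Solving gives Q = 79 with consumers paying $63 and sellers receiving $41 (the $22 wedge).
ΔCS is the trapezoid between Q = 79 and Q = 139 of height $12: ½ · (139 + 79) · 12 = $1308.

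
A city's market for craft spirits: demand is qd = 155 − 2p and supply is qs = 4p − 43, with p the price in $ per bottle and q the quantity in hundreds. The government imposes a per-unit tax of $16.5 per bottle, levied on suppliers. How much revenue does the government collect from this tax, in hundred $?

Tax revenue = $1105.5 hundred.

Without the tax, 155 − 2p = 4p − 43 gives 6p = 198, so p* = $33 and q* = 89.
With the tax collected from suppliers, supply shifts: qs = 4(p − 16.5) − 43.
Solving gives q = 67 with buyers paying $44 and suppliers receiving $27.5 (the $16.5 wedge).
Revenue = t · Q = 16.5 · 67 = $1105.5.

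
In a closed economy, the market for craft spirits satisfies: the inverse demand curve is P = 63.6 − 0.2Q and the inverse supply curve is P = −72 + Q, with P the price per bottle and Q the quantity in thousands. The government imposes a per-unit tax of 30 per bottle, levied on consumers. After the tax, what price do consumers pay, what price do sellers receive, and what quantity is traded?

Consumers pay 46; sellers receive 16; quantity = 88.

Rewrite in direct form: Qd = 318 − 5P and Qs = P + 72.
Before the tax: set 318 − 5P = P + 72 → P* = 41, Q* = 113.
With the tax collected from consumers, demand (in seller-price terms) shifts: Qd = 318 − 5(P + 30).
New equilibrium: consumers pay 46, sellers receive 16, Q = 88. (Wedge: Pb − Ps = 30.)
The less price-elastic side of the market bears the larger share of a per-unit tax.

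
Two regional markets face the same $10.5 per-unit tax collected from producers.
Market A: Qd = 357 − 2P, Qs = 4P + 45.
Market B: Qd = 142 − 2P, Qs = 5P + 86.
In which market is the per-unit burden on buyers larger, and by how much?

Market B, by $0.5.

Market A: pre-tax P* = $52, Q* = 253; post-tax Q = 239; per-unit burden on buyers = $7.
Market B: pre-tax P* = $8, Q* = 126; post-tax Q = 111; per-unit burden on buyers = $7.5.
Difference: $7 vs $7.5 → market B is larger by $0.5.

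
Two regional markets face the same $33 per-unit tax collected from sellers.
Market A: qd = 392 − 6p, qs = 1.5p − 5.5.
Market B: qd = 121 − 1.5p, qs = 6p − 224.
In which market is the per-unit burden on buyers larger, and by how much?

Market A: pre-tax p* = $53, q* = 74; post-tax q = 34.4; per-unit burden on buyers = $6.6.
Market B: pre-tax p* = $46, q* = 52; post-tax q = 12.4; per-unit burden on buyers = $26.4.
Difference: $6.6 vs $26.4 → market B is larger by $19.8.

Market B, by $19.8.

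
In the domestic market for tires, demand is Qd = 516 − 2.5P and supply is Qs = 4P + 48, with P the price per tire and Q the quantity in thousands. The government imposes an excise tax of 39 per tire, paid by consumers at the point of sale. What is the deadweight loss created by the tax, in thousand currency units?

Deadweight loss = 1170 thousand.

Without the tax, 516 − 2.5P = 4P + 48 gives 6.5P = 468, so P* = 72 and Q* = 336.
With the tax collected from consumers, demand (in seller-price terms) shifts: Qd = 516 − 2.5(P + 39).
Solving gives Q = 276 with consumers paying 96 and producers receiving 57 (the 39 wedge).
Quantity falls by |ΔQ| = |336 − 276| = 60.
DWL = ½ · t · |ΔQ| = ½ · 39 · 60 = 1170.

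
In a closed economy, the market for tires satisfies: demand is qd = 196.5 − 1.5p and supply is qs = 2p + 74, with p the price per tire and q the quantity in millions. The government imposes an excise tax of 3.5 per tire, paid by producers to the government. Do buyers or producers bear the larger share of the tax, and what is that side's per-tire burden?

Without the tax, 196.5 − 1.5p = 2p + 74 gives 3.5p = 122.5, so p* = 35 and q* = 144.
With the tax collected from producers, supply shifts: qs = 2(p − 3.5) + 74.
Solving gives q = 141 with buyers paying 37 and producers receiving 33.5 (the 3.5 wedge).
Per-tire burden: buyers 2, producers 1.5.
Buyers take the larger share because demand is less price-elastic here (demand slope 1.5 vs supply slope 2).

Buyers bear the larger share: 2 per tire.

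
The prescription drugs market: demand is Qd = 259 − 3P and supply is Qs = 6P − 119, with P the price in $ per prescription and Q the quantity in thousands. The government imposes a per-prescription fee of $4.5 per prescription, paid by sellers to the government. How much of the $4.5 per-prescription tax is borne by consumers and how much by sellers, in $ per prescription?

Consumers bear $3 per prescription; sellers bear $1.5 per prescription.

Without the tax, 259 − 3P = 6P − 119 gives 9P = 378, so P* = $42 and Q* = 133.
With the tax collected from sellers, supply shifts: Qs = 6(P − 4.5) − 119.
New equilibrium: consumers pay $45, sellers receive $40.5, Q = 124. (Wedge: Pb − Ps = 4.5.)
Burden on consumers: $3; on sellers: $1.5. (They sum to $4.5.)
The less price-elastic side of the market bears the larger share of a per-unit tax.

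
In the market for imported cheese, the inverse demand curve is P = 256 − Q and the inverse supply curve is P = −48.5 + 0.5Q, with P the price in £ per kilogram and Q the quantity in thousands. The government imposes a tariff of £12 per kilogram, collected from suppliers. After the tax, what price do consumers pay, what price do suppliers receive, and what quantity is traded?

Consumers pay £61; suppliers receive £49; quantity = 195.

Inverting to Q(P) form: Qd = 256 − P; Qs = 2P + 97.
Before the tax: set 256 − P = 2P + 97 → P* = £53, Q* = 203.
With the tax collected from suppliers, supply shifts: Qs = 2(P − 12) + 97.
New equilibrium: consumers pay £61, suppliers receive £49, Q = 195. (Wedge: Pb − Ps = 12.)
The less price-elastic side of the market bears the larger share of a per-unit tax.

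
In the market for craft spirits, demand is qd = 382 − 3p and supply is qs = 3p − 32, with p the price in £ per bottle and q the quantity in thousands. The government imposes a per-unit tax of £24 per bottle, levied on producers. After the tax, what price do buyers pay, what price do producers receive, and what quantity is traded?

Buyers pay £81; producers receive £57; quantity = 139.

Before the tax: set 382 − 3p = 3p − 32 → p* = £69, q* = 175.
With the tax collected from producers, supply shifts: qs = 3(p − 24) − 32.
New equilibrium: buyers pay £81, producers receive £57, q = 139. (Wedge: pb − ps = 24.)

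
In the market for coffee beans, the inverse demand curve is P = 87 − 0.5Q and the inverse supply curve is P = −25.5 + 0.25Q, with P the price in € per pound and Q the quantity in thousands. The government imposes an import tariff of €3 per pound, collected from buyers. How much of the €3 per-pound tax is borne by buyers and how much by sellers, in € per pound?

Rewrite in direct form: Qd = 174 − 2P and Qs = 4P + 102.
Without the tax, 174 − 2P = 4P + 102 gives 6P = 72, so P* = €12 and Q* = 150.
With the tax collected from buyers, demand (in seller-price terms) shifts: Qd = 174 − 2(P + 3).
New equilibrium: buyers pay €14, sellers receive €11, Q = 146. (Wedge: Pb − Ps = 3.)
Burden on buyers: €2; on sellers: €1. (They sum to €3.)

Buyers bear €2 per pound; sellers bear €1 per pound.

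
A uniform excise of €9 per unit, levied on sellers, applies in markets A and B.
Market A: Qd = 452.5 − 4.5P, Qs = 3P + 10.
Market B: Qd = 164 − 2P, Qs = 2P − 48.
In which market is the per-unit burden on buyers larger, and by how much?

Market A: pre-tax P* = €59, Q* = 187; post-tax Q = 170.8; per-unit burden on buyers = €3.6.
Market B: pre-tax P* = €53, Q* = 58; post-tax Q = 49; per-unit burden on buyers = €4.5.
Difference: €3.6 vs €4.5 → market B is larger by €0.9.

Market B, by €0.9.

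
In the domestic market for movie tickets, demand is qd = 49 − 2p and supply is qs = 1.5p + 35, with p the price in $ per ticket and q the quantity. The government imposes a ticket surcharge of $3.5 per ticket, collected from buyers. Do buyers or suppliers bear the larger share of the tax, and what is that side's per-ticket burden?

Without the tax, 49 − 2p = 1.5p + 35 gives 3.5p = 14, so p* = $4 and q* = 41.
With the tax collected from buyers, demand (in seller-price terms) shifts: qd = 49 − 2(p + 3.5).
Solving gives q = 38 with buyers paying $5.5 and suppliers receiving $2 (the $3.5 wedge).
Per-ticket burden: buyers $1.5, suppliers $2.
Suppliers take the larger share because supply is less price-elastic here (demand slope 2 vs supply slope 1.5).
The less price-elastic side of the market bears the larger share of a per-unit tax.

Suppliers bear the larger share: $2 per ticket.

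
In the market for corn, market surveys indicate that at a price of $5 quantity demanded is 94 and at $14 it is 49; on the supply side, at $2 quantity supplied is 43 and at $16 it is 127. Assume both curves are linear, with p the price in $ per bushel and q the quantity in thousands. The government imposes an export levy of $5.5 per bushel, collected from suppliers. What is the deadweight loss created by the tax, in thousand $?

Demand slope: (49 − 94)/(14 − 5) = -5, so qd = 119 − 5p.
Supply slope: (127 − 43)/(16 − 2) = 6, so qs = 6p + 31.
Before the tax: set 119 − 5p = 6p + 31 → p* = $8, q* = 79.
With the tax collected from suppliers, supply shifts: qs = 6(p − 5.5) + 31.
Solving gives q = 64 with consumers paying $11 and suppliers receiving $5.5 (the $5.5 wedge).
Quantity falls by |ΔQ| = |79 − 64| = 15.
DWL = ½ · t · |ΔQ| = ½ · 5.5 · 15 = $41.25.

Deadweight loss = $41.25 thousand.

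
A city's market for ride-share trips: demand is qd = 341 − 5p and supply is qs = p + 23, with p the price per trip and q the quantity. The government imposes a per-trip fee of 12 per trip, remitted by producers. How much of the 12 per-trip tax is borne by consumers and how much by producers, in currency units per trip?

Before the tax: set 341 − 5p = p + 23 → p* = 53, q* = 76.
With the tax collected from producers, supply shifts: qs = (p − 12) + 23.
Solving gives q = 66 with consumers paying 55 and producers receiving 43 (the 12 wedge).
Burden on consumers: 2; on producers: 10. (They sum to 12.)
The less price-elastic side of the market bears the larger share of a per-unit tax.

Consumers bear 2 per trip; producers bear 10 per trip.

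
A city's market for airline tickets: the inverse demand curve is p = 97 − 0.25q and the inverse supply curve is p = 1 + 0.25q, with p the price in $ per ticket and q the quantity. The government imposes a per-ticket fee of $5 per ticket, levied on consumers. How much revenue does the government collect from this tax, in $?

Inverting to q(p) form: qd = 388 − 4p; qs = 4p − 4.
Without the tax, 388 − 4p = 4p − 4 gives 8p = 392, so p* = $49 and q* = 192.
With the tax collected from consumers, demand (in seller-price terms) shifts: qd = 388 − 4(p + 5).
New equilibrium: consumers pay $51.5, sellers receive $46.5, q = 182. (Wedge: pb − ps = 5.)
Revenue = t · Q = 5 · 182 = $910.

Tax revenue = $910.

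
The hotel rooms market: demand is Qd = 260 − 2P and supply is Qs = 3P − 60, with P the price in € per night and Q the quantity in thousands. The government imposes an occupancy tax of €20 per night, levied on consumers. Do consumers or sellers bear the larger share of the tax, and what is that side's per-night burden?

Consumers bear the larger share: €12 per night.

Before the tax: set 260 − 2P = 3P − 60 → P* = €64, Q* = 132.
With the tax collected from consumers, demand (in seller-price terms) shifts: Qd = 260 − 2(P + 20).
New equilibrium: consumers pay €76, sellers receive €56, Q = 108. (Wedge: Pb − Ps = 20.)
Per-night burden: consumers €12, sellers €8.
Consumers take the larger share because demand is less price-elastic here (demand slope 2 vs supply slope 3).
The less price-elastic side of the market bears the larger share of a per-unit tax.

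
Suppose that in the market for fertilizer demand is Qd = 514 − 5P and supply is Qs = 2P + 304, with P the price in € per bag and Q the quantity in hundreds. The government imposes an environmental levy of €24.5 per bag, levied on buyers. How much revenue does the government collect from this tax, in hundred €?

Without the tax, 514 − 5P = 2P + 304 gives 7P = 210, so P* = €30 and Q* = 364.
With the tax collected from buyers, demand (in seller-price terms) shifts: Qd = 514 − 5(P + 24.5).
Solving gives Q = 329 with buyers paying €37 and suppliers receiving €12.5 (the €24.5 wedge).
Revenue = t · Q = 24.5 · 329 = €8060.5.

Tax revenue = €8060.5 hundred.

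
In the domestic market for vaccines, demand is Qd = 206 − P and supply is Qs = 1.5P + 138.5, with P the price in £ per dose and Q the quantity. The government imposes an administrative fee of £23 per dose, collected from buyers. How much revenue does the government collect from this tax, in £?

Without the tax, 206 − P = 1.5P + 138.5 gives 2.5P = 67.5, so P* = £27 and Q* = 179.
With the tax collected from buyers, demand (in seller-price terms) shifts: Qd = 206 − (P + 23).
Solving gives Q = 165.2 with buyers paying £40.8 and producers receiving £17.8 (the £23 wedge).
Revenue = t · Q = 23 · 165.2 = £3799.6.

Tax revenue = £3799.6.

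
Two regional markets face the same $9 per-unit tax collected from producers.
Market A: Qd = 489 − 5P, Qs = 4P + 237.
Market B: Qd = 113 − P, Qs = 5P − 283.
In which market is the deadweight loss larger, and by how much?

Market A, by $56.25.

Market A: pre-tax P* = $28, Q* = 349; post-tax Q = 329; deadweight loss = $90.
Market B: pre-tax P* = $66, Q* = 47; post-tax Q = 39.5; deadweight loss = $33.75.
Difference: $90 vs $33.75 → market A is larger by $56.25.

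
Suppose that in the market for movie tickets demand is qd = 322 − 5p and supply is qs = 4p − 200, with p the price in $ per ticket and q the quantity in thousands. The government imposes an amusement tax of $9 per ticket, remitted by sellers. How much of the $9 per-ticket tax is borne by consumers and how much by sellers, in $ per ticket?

Consumers bear $4 per ticket; sellers bear $5 per ticket.

Without the tax, 322 − 5p = 4p − 200 gives 9p = 522, so p* = $58 and q* = 32.
With the tax collected from sellers, supply shifts: qs = 4(p − 9) − 200.
New equilibrium: consumers pay $62, sellers receive $53, q = 12. (Wedge: pb − ps = 9.)
Burden on consumers: $4; on sellers: $5. (They sum to $9.)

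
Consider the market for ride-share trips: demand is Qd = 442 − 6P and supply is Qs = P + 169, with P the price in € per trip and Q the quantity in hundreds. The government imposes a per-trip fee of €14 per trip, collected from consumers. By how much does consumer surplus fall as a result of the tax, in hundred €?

Before the tax: set 442 − 6P = P + 169 → P* = €39, Q* = 208.
With the tax collected from consumers, demand (in seller-price terms) shifts: Qd = 442 − 6(P + 14).
New equilibrium: consumers pay €41, suppliers receive €27, Q = 196. (Wedge: Pb − Ps = 14.)
ΔCS is the trapezoid between Q = 196 and Q = 208 of height €2: ½ · (208 + 196) · 2 = €404.

Consumer surplus falls by €404 hundred.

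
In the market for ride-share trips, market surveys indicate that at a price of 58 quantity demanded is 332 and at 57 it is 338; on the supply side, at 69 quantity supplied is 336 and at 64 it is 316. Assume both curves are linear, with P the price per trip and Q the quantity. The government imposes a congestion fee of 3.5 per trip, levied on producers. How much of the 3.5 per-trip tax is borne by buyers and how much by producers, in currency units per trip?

Buyers bear 1.4 per trip; producers bear 2.1 per trip.

Demand slope: (338 − 332)/(57 − 58) = -6, so Qd = 680 − 6P.
Supply slope: (316 − 336)/(64 − 69) = 4, so Qs = 4P + 60.
Before the tax: set 680 − 6P = 4P + 60 → P* = 62, Q* = 308.
With the tax collected from producers, supply shifts: Qs = 4(P − 3.5) + 60.
New equilibrium: buyers pay 63.4, producers receive 59.9, Q = 299.6. (Wedge: Pb − Ps = 3.5.)
Burden on buyers: 1.4; on producers: 2.1. (They sum to 3.5.)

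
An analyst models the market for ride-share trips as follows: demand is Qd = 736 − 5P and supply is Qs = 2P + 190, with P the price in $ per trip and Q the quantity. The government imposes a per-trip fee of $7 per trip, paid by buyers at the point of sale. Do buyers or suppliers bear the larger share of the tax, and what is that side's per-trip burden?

Suppliers bear the larger share: $5 per trip.

Without the tax, 736 − 5P = 2P + 190 gives 7P = 546, so P* = $78 and Q* = 346.
With the tax collected from buyers, demand (in seller-price terms) shifts: Qd = 736 − 5(P + 7).
Solving gives Q = 336 with buyers paying $80 and suppliers receiving $73 (the $7 wedge).
Per-trip burden: buyers $2, suppliers $5.
Suppliers take the larger share because supply is less price-elastic here (demand slope 5 vs supply slope 2).
The less price-elastic side of the market bears the larger share of a per-unit tax.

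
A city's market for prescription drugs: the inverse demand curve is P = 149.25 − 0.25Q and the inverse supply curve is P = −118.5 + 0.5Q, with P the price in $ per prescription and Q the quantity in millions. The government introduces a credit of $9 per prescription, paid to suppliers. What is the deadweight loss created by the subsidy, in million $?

Deadweight loss = $54 million.

Rewrite in direct form: Qd = 597 − 4P and Qs = 2P + 237.
Before the subsidy: set 597 − 4P = 2P + 237 → P* = $60, Q* = 357.
With a per-unit subsidy paid to suppliers, each receives P + 9 per unit sold, so supply becomes Qs = 2(P + 9) + 237.
Solving gives Q = 369 with buyers paying $57 and suppliers receiving $66 (the $9 wedge).
Quantity rises by |ΔQ| = |357 − 369| = 12.
DWL = ½ · t · |ΔQ| = ½ · 9 · 12 = $54.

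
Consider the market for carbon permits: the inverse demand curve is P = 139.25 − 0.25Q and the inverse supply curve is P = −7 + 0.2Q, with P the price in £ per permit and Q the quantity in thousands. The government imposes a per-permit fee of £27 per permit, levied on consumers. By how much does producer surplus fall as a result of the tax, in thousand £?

Inverting to Q(P) form: Qd = 557 − 4P; Qs = 5P + 35.
Without the tax, 557 − 4P = 5P + 35 gives 9P = 522, so P* = £58 and Q* = 325.
With the tax collected from consumers, demand (in seller-price terms) shifts: Qd = 557 − 4(P + 27).
Solving gives Q = 265 with consumers paying £73 and sellers receiving £46 (the £27 wedge).
ΔPS is the trapezoid between Q = 265 and Q = 325 of height £12: ½ · (325 + 265) · 12 = £3540.

Producer surplus falls by £3540 thousand.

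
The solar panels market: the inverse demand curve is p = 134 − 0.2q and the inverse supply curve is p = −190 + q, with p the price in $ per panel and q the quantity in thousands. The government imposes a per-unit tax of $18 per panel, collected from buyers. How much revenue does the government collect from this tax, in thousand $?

Tax revenue = $4590 thousand.

Inverting to q(p) form: qd = 670 − 5p; qs = p + 190.
Without the tax, 670 − 5p = p + 190 gives 6p = 480, so p* = $80 and q* = 270.
With the tax collected from buyers, demand (in seller-price terms) shifts: qd = 670 − 5(p + 18).
New equilibrium: buyers pay $83, sellers receive $65, q = 255. (Wedge: pb − ps = 18.)
Revenue = t · Q = 18 · 255 = $4590.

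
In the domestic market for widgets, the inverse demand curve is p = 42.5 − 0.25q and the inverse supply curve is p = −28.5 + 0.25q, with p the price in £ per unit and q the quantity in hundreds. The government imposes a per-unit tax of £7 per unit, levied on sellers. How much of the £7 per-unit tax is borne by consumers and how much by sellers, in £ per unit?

Rewrite in direct form: qd = 170 − 4p and qs = 4p + 114.
Without the tax, 170 − 4p = 4p + 114 gives 8p = 56, so p* = £7 and q* = 142.
With the tax collected from sellers, supply shifts: qs = 4(p − 7) + 114.
Solving gives q = 128 with consumers paying £10.5 and sellers receiving £3.5 (the £7 wedge).
Burden on consumers: £3.5; on sellers: £3.5. (They sum to £7.)
The less price-elastic side of the market bears the larger share of a per-unit tax.

Consumers bear £3.5 per unit; sellers bear £3.5 per unit.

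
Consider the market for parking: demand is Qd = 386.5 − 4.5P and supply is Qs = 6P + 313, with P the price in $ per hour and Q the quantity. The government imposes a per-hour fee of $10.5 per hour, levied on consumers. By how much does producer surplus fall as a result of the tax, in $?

Producer surplus falls by $1536.75.

Before the tax: set 386.5 − 4.5P = 6P + 313 → P* = $7, Q* = 355.
With the tax collected from consumers, demand (in seller-price terms) shifts: Qd = 386.5 − 4.5(P + 10.5).
Solving gives Q = 328 with consumers paying $13 and suppliers receiving $2.5 (the $10.5 wedge).
ΔPS is the trapezoid between Q = 328 and Q = 355 of height $4.5: ½ · (355 + 328) · 4.5 = $1536.75.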